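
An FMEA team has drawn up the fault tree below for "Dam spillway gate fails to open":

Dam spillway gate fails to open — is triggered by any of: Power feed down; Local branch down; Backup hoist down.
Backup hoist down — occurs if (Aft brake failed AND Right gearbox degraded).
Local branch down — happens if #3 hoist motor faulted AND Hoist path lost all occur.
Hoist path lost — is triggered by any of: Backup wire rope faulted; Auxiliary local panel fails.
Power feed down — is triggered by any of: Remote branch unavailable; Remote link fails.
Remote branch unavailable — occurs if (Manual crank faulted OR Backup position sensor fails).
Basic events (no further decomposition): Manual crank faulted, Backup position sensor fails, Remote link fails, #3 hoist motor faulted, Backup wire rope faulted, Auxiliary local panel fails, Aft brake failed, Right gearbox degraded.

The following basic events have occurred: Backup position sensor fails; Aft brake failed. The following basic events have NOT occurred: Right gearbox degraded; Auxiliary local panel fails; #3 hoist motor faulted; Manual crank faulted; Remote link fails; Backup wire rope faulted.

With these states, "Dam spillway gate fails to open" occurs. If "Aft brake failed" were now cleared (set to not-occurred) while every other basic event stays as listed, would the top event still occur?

Yes

Counterfactual: set "Aft brake failed" to not occurred.
Remote branch unavailable [OR]: Manual crank faulted=not, Backup position sensor fails=occurs → at least one input occurs → occurs.
Power feed down [OR]: Remote branch unavailable=occurs, Remote link fails=not → at least one input occurs → occurs.
Hoist path lost [OR]: Backup wire rope faulted=not, Auxiliary local panel fails=not → no input occurs → does not occur.
Local branch down [AND]: #3 hoist motor faulted=not, Hoist path lost=not → not all inputs occur → does not occur.
Backup hoist down [AND]: Aft brake failed=not, Right gearbox degraded=not → not all inputs occur → does not occur.
Dam spillway gate fails to open [OR]: Power feed down=occurs, Local branch down=not, Backup hoist down=not → at least one input occurs → occurs.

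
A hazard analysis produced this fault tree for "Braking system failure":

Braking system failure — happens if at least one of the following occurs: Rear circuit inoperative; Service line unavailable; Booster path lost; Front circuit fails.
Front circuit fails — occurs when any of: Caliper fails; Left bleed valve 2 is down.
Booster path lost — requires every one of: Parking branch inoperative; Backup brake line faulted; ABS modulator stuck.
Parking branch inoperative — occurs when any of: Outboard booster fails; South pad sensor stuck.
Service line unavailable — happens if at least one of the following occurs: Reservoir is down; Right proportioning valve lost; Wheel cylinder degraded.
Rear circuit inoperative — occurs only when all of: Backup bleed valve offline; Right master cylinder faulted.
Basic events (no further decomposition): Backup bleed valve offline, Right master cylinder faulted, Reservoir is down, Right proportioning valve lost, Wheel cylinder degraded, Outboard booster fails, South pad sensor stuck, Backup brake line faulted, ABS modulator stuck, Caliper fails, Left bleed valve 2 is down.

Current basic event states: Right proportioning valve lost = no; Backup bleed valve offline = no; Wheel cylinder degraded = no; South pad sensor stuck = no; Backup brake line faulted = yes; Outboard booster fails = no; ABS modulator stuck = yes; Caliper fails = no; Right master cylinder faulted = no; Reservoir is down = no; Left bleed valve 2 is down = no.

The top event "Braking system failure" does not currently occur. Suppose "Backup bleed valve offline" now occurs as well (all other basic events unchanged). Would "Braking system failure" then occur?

Counterfactual: set "Backup bleed valve offline" to occurred.
Rear circuit inoperative [AND]: Backup bleed valve offline=occurs, Right master cylinder faulted=not → not all inputs occur → does not occur.
Service line unavailable [OR]: Reservoir is down=not, Right proportioning valve lost=not, Wheel cylinder degraded=not → no input occurs → does not occur.
Parking branch inoperative [OR]: Outboard booster fails=not, South pad sensor stuck=not → no input occurs → does not occur.
Booster path lost [AND]: Parking branch inoperative=not, Backup brake line faulted=occurs, ABS modulator stuck=occurs → not all inputs occur → does not occur.
Front circuit fails [OR]: Caliper fails=not, Left bleed valve 2 is down=not → no input occurs → does not occur.
Braking system failure [OR]: Rear circuit inoperative=not, Service line unavailable=not, Booster path lost=not, Front circuit fails=not → no input occurs → does not occur.

No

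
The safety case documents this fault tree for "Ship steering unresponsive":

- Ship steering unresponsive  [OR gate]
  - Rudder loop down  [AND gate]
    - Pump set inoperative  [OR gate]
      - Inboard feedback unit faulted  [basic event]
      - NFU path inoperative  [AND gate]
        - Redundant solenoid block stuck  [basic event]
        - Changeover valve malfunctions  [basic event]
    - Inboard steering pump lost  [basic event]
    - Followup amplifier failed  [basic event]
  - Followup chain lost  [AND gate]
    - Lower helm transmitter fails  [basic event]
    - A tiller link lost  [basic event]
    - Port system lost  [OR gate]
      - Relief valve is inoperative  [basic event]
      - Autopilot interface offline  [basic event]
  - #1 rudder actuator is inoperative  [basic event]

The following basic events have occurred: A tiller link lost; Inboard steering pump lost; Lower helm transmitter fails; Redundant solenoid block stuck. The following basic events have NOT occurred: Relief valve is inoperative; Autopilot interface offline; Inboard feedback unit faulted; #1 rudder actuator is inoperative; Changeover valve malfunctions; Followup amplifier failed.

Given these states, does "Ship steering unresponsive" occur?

NFU path inoperative [AND]: Redundant solenoid block stuck=occurs, Changeover valve malfunctions=not → not all inputs occur → does not occur.
Pump set inoperative [OR]: Inboard feedback unit faulted=not, NFU path inoperative=not → no input occurs → does not occur.
Rudder loop down [AND]: Pump set inoperative=not, Inboard steering pump lost=occurs, Followup amplifier failed=not → not all inputs occur → does not occur.
Port system lost [OR]: Relief valve is inoperative=not, Autopilot interface offline=not → no input occurs → does not occur.
Followup chain lost [AND]: Lower helm transmitter fails=occurs, A tiller link lost=occurs, Port system lost=not → not all inputs occur → does not occur.
Ship steering unresponsive [OR]: Rudder loop down=not, Followup chain lost=not, #1 rudder actuator is inoperative=not → no input occurs → does not occur.

No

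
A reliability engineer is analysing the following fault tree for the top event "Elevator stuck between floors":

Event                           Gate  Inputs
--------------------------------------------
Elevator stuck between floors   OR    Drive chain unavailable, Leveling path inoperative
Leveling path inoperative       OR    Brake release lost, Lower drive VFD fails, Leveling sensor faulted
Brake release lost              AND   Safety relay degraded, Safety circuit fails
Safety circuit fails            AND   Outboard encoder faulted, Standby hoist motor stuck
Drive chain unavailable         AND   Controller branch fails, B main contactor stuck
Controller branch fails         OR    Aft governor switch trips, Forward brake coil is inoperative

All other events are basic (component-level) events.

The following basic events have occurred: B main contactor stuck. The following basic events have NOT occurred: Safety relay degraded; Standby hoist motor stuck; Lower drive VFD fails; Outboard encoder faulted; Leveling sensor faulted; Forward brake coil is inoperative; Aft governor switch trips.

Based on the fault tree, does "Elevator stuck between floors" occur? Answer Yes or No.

No

Controller branch fails [OR]: Aft governor switch trips=not, Forward brake coil is inoperative=not → no input occurs → does not occur.
Drive chain unavailable [AND]: Controller branch fails=not, B main contactor stuck=occurs → not all inputs occur → does not occur.
Safety circuit fails [AND]: Outboard encoder faulted=not, Standby hoist motor stuck=not → not all inputs occur → does not occur.
Brake release lost [AND]: Safety relay degraded=not, Safety circuit fails=not → not all inputs occur → does not occur.
Leveling path inoperative [OR]: Brake release lost=not, Lower drive VFD fails=not, Leveling sensor faulted=not → no input occurs → does not occur.
Elevator stuck between floors [OR]: Drive chain unavailable=not, Leveling path inoperative=not → no input occurs → does not occur.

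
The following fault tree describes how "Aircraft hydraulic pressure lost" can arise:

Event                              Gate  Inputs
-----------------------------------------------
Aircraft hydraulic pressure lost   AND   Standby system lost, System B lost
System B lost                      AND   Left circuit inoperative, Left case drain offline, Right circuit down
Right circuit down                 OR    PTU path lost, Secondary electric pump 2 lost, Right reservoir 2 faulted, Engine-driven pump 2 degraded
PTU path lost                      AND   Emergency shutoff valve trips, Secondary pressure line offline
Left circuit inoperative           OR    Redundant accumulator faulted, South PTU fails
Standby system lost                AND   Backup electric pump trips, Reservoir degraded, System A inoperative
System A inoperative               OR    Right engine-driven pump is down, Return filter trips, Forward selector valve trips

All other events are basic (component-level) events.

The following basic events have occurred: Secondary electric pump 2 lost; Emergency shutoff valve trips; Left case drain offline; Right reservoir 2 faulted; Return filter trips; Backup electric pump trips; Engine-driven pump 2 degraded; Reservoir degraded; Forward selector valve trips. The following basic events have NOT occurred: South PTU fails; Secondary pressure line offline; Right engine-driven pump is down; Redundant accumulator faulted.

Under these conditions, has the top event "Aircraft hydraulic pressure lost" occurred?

System A inoperative [OR]: Right engine-driven pump is down=not, Return filter trips=occurs, Forward selector valve trips=occurs → at least one input occurs → occurs.
Standby system lost [AND]: Backup electric pump trips=occurs, Reservoir degraded=occurs, System A inoperative=occurs → all inputs occur → occurs.
Left circuit inoperative [OR]: Redundant accumulator faulted=not, South PTU fails=not → no input occurs → does not occur.
PTU path lost [AND]: Emergency shutoff valve trips=occurs, Secondary pressure line offline=not → not all inputs occur → does not occur.
Right circuit down [OR]: PTU path lost=not, Secondary electric pump 2 lost=occurs, Right reservoir 2 faulted=occurs, Engine-driven pump 2 degraded=occurs → at least one input occurs → occurs.
System B lost [AND]: Left circuit inoperative=not, Left case drain offline=occurs, Right circuit down=occurs → not all inputs occur → does not occur.
Aircraft hydraulic pressure lost [AND]: Standby system lost=occurs, System B lost=not → not all inputs occur → does not occur.

No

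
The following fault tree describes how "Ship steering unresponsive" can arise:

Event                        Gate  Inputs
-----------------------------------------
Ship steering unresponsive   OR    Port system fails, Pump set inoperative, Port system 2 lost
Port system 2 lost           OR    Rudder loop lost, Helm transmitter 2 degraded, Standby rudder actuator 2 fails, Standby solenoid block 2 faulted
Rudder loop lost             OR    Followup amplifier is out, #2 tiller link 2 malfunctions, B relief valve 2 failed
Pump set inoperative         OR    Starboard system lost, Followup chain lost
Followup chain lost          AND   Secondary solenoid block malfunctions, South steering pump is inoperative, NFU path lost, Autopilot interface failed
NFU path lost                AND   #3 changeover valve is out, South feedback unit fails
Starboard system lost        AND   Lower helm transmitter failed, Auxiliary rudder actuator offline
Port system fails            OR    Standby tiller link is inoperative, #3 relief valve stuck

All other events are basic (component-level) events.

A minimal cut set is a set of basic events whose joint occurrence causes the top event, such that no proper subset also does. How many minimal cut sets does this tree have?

Port system fails [OR]: union of children's cut sets → 2 cut set(s).
Starboard system lost [AND]: one cut set from each child combined → 1 × 1 = 1 cut set(s).
NFU path lost [AND]: one cut set from each child combined → 1 × 1 = 1 cut set(s).
Followup chain lost [AND]: one cut set from each child combined → 1 × 1 × 1 × 1 = 1 cut set(s).
Pump set inoperative [OR]: union of children's cut sets → 2 cut set(s).
Rudder loop lost [OR]: union of children's cut sets → 3 cut set(s).
Port system 2 lost [OR]: union of children's cut sets → 6 cut set(s).
Ship steering unresponsive [OR]: union of children's cut sets → 10 cut set(s).
Minimal cut sets: {Standby tiller link is inoperative}; {#3 relief valve stuck}; {Auxiliary rudder actuator offline, Lower helm transmitter failed}; {#3 changeover valve is out, Autopilot interface failed, Secondary solenoid block malfunctions, South feedback unit fails, South steering pump is inoperative}; {Followup amplifier is out}; {#2 tiller link 2 malfunctions}; {B relief valve 2 failed}; {Helm transmitter 2 degraded}; {Standby rudder actuator 2 fails}; {Standby solenoid block 2 faulted}.

10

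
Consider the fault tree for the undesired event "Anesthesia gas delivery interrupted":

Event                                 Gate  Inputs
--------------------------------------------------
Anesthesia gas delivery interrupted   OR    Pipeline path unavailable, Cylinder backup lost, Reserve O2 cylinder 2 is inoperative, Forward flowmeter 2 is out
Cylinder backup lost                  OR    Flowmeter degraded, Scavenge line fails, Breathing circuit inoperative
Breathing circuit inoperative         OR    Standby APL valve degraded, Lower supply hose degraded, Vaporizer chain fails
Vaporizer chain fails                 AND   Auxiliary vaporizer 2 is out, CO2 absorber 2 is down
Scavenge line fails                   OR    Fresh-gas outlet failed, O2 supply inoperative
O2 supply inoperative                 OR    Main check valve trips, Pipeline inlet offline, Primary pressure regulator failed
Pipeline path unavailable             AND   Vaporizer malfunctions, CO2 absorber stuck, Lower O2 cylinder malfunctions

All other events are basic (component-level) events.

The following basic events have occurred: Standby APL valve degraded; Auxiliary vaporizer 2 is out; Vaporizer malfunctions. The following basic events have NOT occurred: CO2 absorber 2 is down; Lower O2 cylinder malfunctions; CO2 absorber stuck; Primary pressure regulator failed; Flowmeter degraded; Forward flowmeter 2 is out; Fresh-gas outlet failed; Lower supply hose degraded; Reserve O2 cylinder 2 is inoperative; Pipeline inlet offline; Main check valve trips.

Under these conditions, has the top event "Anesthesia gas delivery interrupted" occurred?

Pipeline path unavailable [AND]: Vaporizer malfunctions=occurs, CO2 absorber stuck=not, Lower O2 cylinder malfunctions=not → not all inputs occur → does not occur.
O2 supply inoperative [OR]: Main check valve trips=not, Pipeline inlet offline=not, Primary pressure regulator failed=not → no input occurs → does not occur.
Scavenge line fails [OR]: Fresh-gas outlet failed=not, O2 supply inoperative=not → no input occurs → does not occur.
Vaporizer chain fails [AND]: Auxiliary vaporizer 2 is out=occurs, CO2 absorber 2 is down=not → not all inputs occur → does not occur.
Breathing circuit inoperative [OR]: Standby APL valve degraded=occurs, Lower supply hose degraded=not, Vaporizer chain fails=not → at least one input occurs → occurs.
Cylinder backup lost [OR]: Flowmeter degraded=not, Scavenge line fails=not, Breathing circuit inoperative=occurs → at least one input occurs → occurs.
Anesthesia gas delivery interrupted [OR]: Pipeline path unavailable=not, Cylinder backup lost=occurs, Reserve O2 cylinder 2 is inoperative=not, Forward flowmeter 2 is out=not → at least one input occurs → occurs.

Yes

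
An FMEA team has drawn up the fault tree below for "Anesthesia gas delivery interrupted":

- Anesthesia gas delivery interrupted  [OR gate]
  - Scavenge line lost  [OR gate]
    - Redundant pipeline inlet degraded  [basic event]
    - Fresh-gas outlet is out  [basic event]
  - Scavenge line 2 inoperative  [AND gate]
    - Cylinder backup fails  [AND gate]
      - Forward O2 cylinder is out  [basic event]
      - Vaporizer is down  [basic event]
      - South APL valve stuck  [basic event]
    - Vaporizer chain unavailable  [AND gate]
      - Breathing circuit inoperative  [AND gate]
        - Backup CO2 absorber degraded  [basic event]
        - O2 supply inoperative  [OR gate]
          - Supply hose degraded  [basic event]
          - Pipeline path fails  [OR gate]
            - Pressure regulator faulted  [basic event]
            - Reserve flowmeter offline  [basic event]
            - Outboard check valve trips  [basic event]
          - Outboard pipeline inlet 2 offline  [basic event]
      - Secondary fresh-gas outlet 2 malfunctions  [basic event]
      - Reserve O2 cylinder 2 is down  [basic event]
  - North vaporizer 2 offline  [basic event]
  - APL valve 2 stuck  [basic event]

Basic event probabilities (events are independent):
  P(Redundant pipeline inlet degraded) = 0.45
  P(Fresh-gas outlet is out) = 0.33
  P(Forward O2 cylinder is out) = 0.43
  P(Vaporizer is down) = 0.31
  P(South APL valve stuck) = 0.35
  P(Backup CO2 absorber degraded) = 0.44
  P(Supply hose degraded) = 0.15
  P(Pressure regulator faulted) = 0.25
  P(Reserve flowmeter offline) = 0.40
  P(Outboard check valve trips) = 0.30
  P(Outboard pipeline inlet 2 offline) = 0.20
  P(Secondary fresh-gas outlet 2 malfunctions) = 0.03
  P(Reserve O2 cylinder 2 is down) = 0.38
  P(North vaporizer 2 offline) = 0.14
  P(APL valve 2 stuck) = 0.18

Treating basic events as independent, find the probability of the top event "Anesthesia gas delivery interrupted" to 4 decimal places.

0.7402

P(Scavenge line lost) [OR] = 1 − (1−0.45) × (1−0.33) = 0.631500
P(Cylinder backup fails) [AND] = 0.43 × 0.31 × 0.35 = 0.046655
P(Pipeline path fails) [OR] = 1 − (1−0.25) × (1−0.40) × (1−0.30) = 0.685000
P(O2 supply inoperative) [OR] = 1 − (1−0.15) × (1−0.685000) × (1−0.20) = 0.785800
P(Breathing circuit inoperative) [AND] = 0.44 × 0.785800 = 0.345752
P(Vaporizer chain unavailable) [AND] = 0.345752 × 0.03 × 0.38 = 0.003942
P(Scavenge line 2 inoperative) [AND] = 0.046655 × 0.003942 = 0.000184
P(Anesthesia gas delivery interrupted) [OR] = 1 − (1−0.631500) × (1−0.000184) × (1−0.14) × (1−0.18) = 0.740182
Rounded to 4 decimal places: P(Anesthesia gas delivery interrupted) ≈ 0.7402.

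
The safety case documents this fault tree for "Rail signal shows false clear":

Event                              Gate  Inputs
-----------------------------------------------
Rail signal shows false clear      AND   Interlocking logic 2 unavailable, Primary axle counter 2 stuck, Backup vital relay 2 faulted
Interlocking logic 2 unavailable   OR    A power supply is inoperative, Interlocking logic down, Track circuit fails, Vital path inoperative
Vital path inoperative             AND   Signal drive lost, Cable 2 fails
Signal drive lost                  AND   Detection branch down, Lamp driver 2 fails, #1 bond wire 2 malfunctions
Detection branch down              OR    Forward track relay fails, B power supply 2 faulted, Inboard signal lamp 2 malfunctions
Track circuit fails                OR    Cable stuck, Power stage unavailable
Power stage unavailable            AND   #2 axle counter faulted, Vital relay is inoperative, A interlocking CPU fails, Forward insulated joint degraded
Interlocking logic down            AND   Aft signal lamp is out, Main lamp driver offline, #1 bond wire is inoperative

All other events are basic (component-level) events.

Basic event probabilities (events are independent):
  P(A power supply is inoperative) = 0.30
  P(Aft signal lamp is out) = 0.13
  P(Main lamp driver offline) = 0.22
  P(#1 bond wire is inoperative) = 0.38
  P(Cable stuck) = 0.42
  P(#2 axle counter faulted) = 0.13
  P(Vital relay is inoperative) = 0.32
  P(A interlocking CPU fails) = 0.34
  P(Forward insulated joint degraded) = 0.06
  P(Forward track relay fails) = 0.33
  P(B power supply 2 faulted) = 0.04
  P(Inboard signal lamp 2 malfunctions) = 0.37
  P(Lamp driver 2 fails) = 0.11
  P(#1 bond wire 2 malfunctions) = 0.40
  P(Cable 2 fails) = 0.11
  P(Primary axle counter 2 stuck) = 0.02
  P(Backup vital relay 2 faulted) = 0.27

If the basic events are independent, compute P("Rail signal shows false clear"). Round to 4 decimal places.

P(Interlocking logic down) [AND] = 0.13 × 0.22 × 0.38 = 0.010868
P(Power stage unavailable) [AND] = 0.13 × 0.32 × 0.34 × 0.06 = 0.000849
P(Track circuit fails) [OR] = 1 − (1−0.42) × (1−0.000849) = 0.420492
P(Detection branch down) [OR] = 1 − (1−0.33) × (1−0.04) × (1−0.37) = 0.594784
P(Signal drive lost) [AND] = 0.594784 × 0.11 × 0.40 = 0.026170
P(Vital path inoperative) [AND] = 0.026170 × 0.11 = 0.002879
P(Interlocking logic 2 unavailable) [OR] = 1 − (1−0.30) × (1−0.010868) × (1−0.420492) × (1−0.002879) = 0.599908
P(Rail signal shows false clear) [AND] = 0.599908 × 0.02 × 0.27 = 0.003240
Rounded to 4 decimal places: P(Rail signal shows false clear) ≈ 0.0032.

0.0032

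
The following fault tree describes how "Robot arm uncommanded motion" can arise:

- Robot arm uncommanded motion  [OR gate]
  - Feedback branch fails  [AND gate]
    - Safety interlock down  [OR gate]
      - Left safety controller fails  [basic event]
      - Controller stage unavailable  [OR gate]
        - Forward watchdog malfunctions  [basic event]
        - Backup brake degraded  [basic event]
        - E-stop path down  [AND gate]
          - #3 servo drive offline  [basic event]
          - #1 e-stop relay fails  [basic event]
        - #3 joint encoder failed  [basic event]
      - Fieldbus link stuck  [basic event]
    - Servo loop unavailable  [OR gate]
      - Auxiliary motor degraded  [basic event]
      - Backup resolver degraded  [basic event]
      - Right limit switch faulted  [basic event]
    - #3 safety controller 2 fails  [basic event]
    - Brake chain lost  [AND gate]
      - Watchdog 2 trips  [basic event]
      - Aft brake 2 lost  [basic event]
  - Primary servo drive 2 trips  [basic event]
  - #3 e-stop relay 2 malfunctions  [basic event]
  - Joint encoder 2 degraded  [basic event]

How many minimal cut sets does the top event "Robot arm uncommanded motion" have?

E-stop path down [AND]: one cut set from each child combined → 1 × 1 = 1 cut set(s).
Controller stage unavailable [OR]: union of children's cut sets → 4 cut set(s).
Safety interlock down [OR]: union of children's cut sets → 6 cut set(s).
Servo loop unavailable [OR]: union of children's cut sets → 3 cut set(s).
Brake chain lost [AND]: one cut set from each child combined → 1 × 1 = 1 cut set(s).
Feedback branch fails [AND]: one cut set from each child combined → 6 × 3 × 1 × 1 = 18 cut set(s).
Robot arm uncommanded motion [OR]: union of children's cut sets → 21 cut set(s).

21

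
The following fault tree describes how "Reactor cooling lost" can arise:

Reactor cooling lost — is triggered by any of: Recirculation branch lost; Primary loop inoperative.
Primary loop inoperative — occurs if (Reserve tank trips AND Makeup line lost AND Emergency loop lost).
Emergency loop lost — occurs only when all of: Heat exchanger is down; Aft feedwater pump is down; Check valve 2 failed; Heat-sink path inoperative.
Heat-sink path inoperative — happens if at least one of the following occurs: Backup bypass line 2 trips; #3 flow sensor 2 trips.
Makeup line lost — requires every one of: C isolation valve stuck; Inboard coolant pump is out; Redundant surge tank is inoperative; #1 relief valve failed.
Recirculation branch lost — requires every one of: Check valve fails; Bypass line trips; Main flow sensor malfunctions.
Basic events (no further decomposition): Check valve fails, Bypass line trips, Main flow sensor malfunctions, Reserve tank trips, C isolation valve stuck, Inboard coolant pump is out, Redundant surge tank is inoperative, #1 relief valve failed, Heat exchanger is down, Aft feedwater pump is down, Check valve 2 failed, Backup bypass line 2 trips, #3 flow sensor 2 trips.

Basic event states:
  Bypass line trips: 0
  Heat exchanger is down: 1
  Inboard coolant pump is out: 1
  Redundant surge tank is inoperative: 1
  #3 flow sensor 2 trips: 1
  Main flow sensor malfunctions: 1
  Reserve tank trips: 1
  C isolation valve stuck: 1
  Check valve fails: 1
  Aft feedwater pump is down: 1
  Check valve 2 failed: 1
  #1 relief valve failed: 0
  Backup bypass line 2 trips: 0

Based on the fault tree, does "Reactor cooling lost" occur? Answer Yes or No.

No

Recirculation branch lost [AND]: Check valve fails=occurs, Bypass line trips=not, Main flow sensor malfunctions=occurs → not all inputs occur → does not occur.
Makeup line lost [AND]: C isolation valve stuck=occurs, Inboard coolant pump is out=occurs, Redundant surge tank is inoperative=occurs, #1 relief valve failed=not → not all inputs occur → does not occur.
Heat-sink path inoperative [OR]: Backup bypass line 2 trips=not, #3 flow sensor 2 trips=occurs → at least one input occurs → occurs.
Emergency loop lost [AND]: Heat exchanger is down=occurs, Aft feedwater pump is down=occurs, Check valve 2 failed=occurs, Heat-sink path inoperative=occurs → all inputs occur → occurs.
Primary loop inoperative [AND]: Reserve tank trips=occurs, Makeup line lost=not, Emergency loop lost=occurs → not all inputs occur → does not occur.
Reactor cooling lost [OR]: Recirculation branch lost=not, Primary loop inoperative=not → no input occurs → does not occur.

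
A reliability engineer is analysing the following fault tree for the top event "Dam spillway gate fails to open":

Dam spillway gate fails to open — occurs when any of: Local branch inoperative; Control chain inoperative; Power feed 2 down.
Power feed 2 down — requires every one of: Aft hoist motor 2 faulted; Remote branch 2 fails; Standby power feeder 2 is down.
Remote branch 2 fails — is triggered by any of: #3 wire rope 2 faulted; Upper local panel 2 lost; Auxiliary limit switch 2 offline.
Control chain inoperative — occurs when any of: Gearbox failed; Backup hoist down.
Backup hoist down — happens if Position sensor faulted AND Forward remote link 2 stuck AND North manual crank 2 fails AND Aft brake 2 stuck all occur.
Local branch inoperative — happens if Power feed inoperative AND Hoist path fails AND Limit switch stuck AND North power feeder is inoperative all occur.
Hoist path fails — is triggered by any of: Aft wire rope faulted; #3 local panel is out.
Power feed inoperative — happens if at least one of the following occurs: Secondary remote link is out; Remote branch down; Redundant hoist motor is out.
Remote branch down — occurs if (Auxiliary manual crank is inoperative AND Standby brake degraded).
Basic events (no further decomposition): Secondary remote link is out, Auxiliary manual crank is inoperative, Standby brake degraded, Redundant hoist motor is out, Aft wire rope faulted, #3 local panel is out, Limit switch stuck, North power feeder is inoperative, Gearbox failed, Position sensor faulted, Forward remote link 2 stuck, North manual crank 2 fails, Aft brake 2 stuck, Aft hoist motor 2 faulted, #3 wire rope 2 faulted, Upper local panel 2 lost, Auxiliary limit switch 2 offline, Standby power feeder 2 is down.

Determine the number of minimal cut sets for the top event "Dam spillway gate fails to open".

11

Remote branch down [AND]: one cut set from each child combined → 1 × 1 = 1 cut set(s).
Power feed inoperative [OR]: union of children's cut sets → 3 cut set(s).
Hoist path fails [OR]: union of children's cut sets → 2 cut set(s).
Local branch inoperative [AND]: one cut set from each child combined → 3 × 2 × 1 × 1 = 6 cut set(s).
Backup hoist down [AND]: one cut set from each child combined → 1 × 1 × 1 × 1 = 1 cut set(s).
Control chain inoperative [OR]: union of children's cut sets → 2 cut set(s).
Remote branch 2 fails [OR]: union of children's cut sets → 3 cut set(s).
Power feed 2 down [AND]: one cut set from each child combined → 1 × 3 × 1 = 3 cut set(s).
Dam spillway gate fails to open [OR]: union of children's cut sets → 11 cut set(s).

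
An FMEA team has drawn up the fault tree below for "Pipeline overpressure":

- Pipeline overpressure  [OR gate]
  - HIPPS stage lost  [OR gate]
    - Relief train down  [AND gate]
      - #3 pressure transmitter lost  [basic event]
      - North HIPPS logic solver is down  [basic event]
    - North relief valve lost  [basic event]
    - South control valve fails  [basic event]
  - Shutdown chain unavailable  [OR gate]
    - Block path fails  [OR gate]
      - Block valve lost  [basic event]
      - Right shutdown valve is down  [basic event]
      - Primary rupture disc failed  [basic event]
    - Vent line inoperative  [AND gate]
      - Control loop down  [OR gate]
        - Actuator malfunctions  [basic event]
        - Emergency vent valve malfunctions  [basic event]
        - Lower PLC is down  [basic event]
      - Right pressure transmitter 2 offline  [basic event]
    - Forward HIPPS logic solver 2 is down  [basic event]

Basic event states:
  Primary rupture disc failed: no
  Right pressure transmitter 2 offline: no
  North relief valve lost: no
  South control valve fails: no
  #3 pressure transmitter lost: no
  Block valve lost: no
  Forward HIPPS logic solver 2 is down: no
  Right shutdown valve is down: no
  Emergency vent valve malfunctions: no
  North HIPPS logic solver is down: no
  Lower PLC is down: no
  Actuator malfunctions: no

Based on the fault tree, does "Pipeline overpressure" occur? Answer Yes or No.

No

Relief train down [AND]: #3 pressure transmitter lost=not, North HIPPS logic solver is down=not → not all inputs occur → does not occur.
HIPPS stage lost [OR]: Relief train down=not, North relief valve lost=not, South control valve fails=not → no input occurs → does not occur.
Block path fails [OR]: Block valve lost=not, Right shutdown valve is down=not, Primary rupture disc failed=not → no input occurs → does not occur.
Control loop down [OR]: Actuator malfunctions=not, Emergency vent valve malfunctions=not, Lower PLC is down=not → no input occurs → does not occur.
Vent line inoperative [AND]: Control loop down=not, Right pressure transmitter 2 offline=not → not all inputs occur → does not occur.
Shutdown chain unavailable [OR]: Block path fails=not, Vent line inoperative=not, Forward HIPPS logic solver 2 is down=not → no input occurs → does not occur.
Pipeline overpressure [OR]: HIPPS stage lost=not, Shutdown chain unavailable=not → no input occurs → does not occur.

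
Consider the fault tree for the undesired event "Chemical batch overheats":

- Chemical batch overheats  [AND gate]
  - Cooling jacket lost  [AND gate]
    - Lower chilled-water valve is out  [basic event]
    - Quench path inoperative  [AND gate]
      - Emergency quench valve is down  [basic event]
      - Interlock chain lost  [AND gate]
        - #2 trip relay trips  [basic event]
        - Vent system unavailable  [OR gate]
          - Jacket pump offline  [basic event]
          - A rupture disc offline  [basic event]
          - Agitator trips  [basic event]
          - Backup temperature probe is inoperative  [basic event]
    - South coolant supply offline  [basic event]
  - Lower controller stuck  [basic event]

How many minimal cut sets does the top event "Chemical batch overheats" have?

Vent system unavailable [OR]: union of children's cut sets → 4 cut set(s).
Interlock chain lost [AND]: one cut set from each child combined → 1 × 4 = 4 cut set(s).
Quench path inoperative [AND]: one cut set from each child combined → 1 × 4 = 4 cut set(s).
Cooling jacket lost [AND]: one cut set from each child combined → 1 × 4 × 1 = 4 cut set(s).
Chemical batch overheats [AND]: one cut set from each child combined → 4 × 1 = 4 cut set(s).
Minimal cut sets: {#2 trip relay trips, Emergency quench valve is down, Jacket pump offline, Lower chilled-water valve is out, Lower controller stuck, South coolant supply offline}; {#2 trip relay trips, A rupture disc offline, Emergency quench valve is down, Lower chilled-water valve is out, Lower controller stuck, South coolant supply offline}; {#2 trip relay trips, Agitator trips, Emergency quench valve is down, Lower chilled-water valve is out, Lower controller stuck, South coolant supply offline}; {#2 trip relay trips, Backup temperature probe is inoperative, Emergency quench valve is down, Lower chilled-water valve is out, Lower controller stuck, South coolant supply offline}.

4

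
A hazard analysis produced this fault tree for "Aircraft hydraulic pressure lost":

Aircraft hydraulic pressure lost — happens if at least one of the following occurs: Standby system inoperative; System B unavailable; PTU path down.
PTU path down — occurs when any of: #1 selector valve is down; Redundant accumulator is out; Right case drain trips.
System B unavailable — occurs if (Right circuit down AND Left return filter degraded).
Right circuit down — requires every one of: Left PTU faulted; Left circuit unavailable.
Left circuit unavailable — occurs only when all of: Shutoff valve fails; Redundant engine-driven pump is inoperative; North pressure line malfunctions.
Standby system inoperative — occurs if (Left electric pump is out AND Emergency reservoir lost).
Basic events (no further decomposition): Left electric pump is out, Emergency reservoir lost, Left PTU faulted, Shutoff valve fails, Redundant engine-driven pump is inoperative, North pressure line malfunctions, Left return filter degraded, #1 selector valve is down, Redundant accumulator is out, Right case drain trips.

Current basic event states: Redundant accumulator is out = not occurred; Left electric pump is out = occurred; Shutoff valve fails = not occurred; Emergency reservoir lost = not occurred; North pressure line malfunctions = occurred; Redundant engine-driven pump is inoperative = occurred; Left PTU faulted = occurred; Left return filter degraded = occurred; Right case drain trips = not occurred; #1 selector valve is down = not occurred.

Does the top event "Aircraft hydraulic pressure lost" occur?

No

Standby system inoperative [AND]: Left electric pump is out=occurs, Emergency reservoir lost=not → not all inputs occur → does not occur.
Left circuit unavailable [AND]: Shutoff valve fails=not, Redundant engine-driven pump is inoperative=occurs, North pressure line malfunctions=occurs → not all inputs occur → does not occur.
Right circuit down [AND]: Left PTU faulted=occurs, Left circuit unavailable=not → not all inputs occur → does not occur.
System B unavailable [AND]: Right circuit down=not, Left return filter degraded=occurs → not all inputs occur → does not occur.
PTU path down [OR]: #1 selector valve is down=not, Redundant accumulator is out=not, Right case drain trips=not → no input occurs → does not occur.
Aircraft hydraulic pressure lost [OR]: Standby system inoperative=not, System B unavailable=not, PTU path down=not → no input occurs → does not occur.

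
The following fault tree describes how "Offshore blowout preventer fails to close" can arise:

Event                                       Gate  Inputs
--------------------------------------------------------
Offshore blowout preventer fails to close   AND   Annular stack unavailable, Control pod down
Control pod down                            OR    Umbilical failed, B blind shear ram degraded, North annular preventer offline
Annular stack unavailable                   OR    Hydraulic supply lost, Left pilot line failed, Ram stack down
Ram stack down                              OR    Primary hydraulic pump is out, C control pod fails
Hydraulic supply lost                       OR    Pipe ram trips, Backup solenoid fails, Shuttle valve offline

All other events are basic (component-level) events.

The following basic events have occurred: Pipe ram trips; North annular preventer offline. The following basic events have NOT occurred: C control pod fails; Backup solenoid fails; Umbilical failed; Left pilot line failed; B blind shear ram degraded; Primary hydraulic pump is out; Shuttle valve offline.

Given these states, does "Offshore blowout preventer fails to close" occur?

Yes

Hydraulic supply lost [OR]: Pipe ram trips=occurs, Backup solenoid fails=not, Shuttle valve offline=not → at least one input occurs → occurs.
Ram stack down [OR]: Primary hydraulic pump is out=not, C control pod fails=not → no input occurs → does not occur.
Annular stack unavailable [OR]: Hydraulic supply lost=occurs, Left pilot line failed=not, Ram stack down=not → at least one input occurs → occurs.
Control pod down [OR]: Umbilical failed=not, B blind shear ram degraded=not, North annular preventer offline=occurs → at least one input occurs → occurs.
Offshore blowout preventer fails to close [AND]: Annular stack unavailable=occurs, Control pod down=occurs → all inputs occur → occurs.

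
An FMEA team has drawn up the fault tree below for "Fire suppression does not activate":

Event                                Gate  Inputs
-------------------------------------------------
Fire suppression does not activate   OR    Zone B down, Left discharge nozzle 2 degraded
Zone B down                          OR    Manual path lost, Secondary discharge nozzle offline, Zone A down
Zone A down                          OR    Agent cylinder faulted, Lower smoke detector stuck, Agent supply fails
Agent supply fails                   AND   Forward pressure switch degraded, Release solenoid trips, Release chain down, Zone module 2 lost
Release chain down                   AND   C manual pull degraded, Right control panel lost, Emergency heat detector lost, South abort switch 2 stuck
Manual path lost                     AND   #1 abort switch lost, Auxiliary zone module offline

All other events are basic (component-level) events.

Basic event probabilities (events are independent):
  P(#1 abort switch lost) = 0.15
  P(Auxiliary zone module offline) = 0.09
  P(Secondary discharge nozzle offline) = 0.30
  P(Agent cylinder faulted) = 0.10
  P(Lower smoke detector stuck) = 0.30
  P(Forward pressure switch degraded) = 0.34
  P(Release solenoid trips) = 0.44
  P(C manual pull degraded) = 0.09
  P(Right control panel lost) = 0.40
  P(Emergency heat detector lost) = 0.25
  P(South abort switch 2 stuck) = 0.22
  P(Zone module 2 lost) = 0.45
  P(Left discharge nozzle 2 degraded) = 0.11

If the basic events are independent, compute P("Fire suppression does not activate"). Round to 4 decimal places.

0.6129

P(Manual path lost) [AND] = 0.15 × 0.09 = 0.013500
P(Release chain down) [AND] = 0.09 × 0.40 × 0.25 × 0.22 = 0.001980
P(Agent supply fails) [AND] = 0.34 × 0.44 × 0.001980 × 0.45 = 0.000133
P(Zone A down) [OR] = 1 − (1−0.10) × (1−0.30) × (1−0.000133) = 0.370084
P(Zone B down) [OR] = 1 − (1−0.013500) × (1−0.30) × (1−0.370084) = 0.565012
P(Fire suppression does not activate) [OR] = 1 − (1−0.565012) × (1−0.11) = 0.612861
Rounded to 4 decimal places: P(Fire suppression does not activate) ≈ 0.6129.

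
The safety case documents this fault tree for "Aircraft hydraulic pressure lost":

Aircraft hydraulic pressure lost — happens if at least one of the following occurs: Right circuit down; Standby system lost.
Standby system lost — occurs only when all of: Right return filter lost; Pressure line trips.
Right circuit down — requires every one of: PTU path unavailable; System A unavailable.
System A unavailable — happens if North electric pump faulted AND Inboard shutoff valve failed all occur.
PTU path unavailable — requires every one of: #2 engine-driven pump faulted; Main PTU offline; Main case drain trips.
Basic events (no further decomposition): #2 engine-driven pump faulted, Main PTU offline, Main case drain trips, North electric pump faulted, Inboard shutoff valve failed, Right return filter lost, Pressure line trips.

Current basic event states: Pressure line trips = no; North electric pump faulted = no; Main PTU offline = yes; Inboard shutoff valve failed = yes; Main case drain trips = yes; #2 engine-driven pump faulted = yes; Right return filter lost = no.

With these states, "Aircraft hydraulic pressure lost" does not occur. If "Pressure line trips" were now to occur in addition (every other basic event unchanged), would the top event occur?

No

Counterfactual: set "Pressure line trips" to occurred.
PTU path unavailable [AND]: #2 engine-driven pump faulted=occurs, Main PTU offline=occurs, Main case drain trips=occurs → all inputs occur → occurs.
System A unavailable [AND]: North electric pump faulted=not, Inboard shutoff valve failed=occurs → not all inputs occur → does not occur.
Right circuit down [AND]: PTU path unavailable=occurs, System A unavailable=not → not all inputs occur → does not occur.
Standby system lost [AND]: Right return filter lost=not, Pressure line trips=occurs → not all inputs occur → does not occur.
Aircraft hydraulic pressure lost [OR]: Right circuit down=not, Standby system lost=not → no input occurs → does not occur.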